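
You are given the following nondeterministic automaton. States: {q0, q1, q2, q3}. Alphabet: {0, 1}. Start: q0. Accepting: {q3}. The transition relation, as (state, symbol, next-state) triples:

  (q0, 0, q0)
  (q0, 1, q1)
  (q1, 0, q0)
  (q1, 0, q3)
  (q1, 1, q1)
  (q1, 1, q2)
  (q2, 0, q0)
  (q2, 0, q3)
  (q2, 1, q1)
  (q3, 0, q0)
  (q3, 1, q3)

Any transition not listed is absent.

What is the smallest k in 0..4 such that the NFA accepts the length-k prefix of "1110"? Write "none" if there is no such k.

Start in {q0}.
Read '1': {q0} → {q1}.
Read '1': {q1} → {q1, q2}.
Read '1': {q1, q2} → {q1, q2}.
Read '0': {q1, q2} → {q0, q3}.
None of the earlier sets intersect F, but {q0, q3} does.

4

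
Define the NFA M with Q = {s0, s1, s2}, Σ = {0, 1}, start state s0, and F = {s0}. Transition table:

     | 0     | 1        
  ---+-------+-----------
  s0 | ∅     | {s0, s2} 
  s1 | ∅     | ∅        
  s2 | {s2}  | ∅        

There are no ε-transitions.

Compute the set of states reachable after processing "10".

{s2}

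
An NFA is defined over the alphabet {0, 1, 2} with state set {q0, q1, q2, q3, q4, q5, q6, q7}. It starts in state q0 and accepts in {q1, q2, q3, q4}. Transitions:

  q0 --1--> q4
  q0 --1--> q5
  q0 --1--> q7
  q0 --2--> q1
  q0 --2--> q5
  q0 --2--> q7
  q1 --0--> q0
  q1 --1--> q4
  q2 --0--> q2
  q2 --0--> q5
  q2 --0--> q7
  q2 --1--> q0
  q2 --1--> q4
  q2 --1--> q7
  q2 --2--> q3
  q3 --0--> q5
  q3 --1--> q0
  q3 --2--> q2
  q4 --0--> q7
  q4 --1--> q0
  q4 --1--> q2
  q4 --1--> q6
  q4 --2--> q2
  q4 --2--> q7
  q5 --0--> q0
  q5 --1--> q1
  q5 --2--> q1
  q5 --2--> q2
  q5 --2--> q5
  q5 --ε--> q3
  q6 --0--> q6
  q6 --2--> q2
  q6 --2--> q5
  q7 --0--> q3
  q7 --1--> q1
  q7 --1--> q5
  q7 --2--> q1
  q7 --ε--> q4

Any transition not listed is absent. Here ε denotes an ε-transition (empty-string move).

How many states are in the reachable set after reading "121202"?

Start in {q0}.
Read '1': q0→{q4, q5, q7}; union {q4, q5, q7}; ε-closure = {q3, q4, q5, q7}.
Read '2': q3→{q2}, q4→{q2, q7}, q5→{q1, q2, q5}, q7→{q1}; union {q1, q2, q5, q7}; ε-closure = {q1, q2, q3, q4, q5, q7}.
Read '1': q1→{q4}, q2→{q0, q4, q7}, q3→{q0}, q4→{q0, q2, q6}, q5→{q1}, q7→{q1, q5}; union {q0, q1, q2, q4, q5, q6, q7}; ε-closure = {q0, q1, q2, q3, q4, q5, q6, q7}.
Read '2': q0→{q1, q5, q7}, q1→∅, q2→{q3}, q3→{q2}, q4→{q2, q7}, q5→{q1, q2, q5}, q6→{q2, q5}, q7→{q1}; union {q1, q2, q3, q5, q7}; ε-closure = {q1, q2, q3, q4, q5, q7}.
Read '0': q1→{q0}, q2→{q2, q5, q7}, q3→{q5}, q4→{q7}, q5→{q0}, q7→{q3}; union {q0, q2, q3, q5, q7}; ε-closure = {q0, q2, q3, q4, q5, q7}.
Read '2': q0→{q1, q5, q7}, q2→{q3}, q3→{q2}, q4→{q2, q7}, q5→{q1, q2, q5}, q7→{q1}; union {q1, q2, q3, q5, q7}; ε-closure = {q1, q2, q3, q4, q5, q7}.
That set has 6 states.

6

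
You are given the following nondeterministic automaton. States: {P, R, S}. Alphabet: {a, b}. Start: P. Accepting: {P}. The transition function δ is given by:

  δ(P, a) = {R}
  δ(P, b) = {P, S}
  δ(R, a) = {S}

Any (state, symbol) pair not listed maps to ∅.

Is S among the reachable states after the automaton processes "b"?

Yes

Start in {P}.
Read 'b': {P} → {P, S}.
State S is in {P, S}.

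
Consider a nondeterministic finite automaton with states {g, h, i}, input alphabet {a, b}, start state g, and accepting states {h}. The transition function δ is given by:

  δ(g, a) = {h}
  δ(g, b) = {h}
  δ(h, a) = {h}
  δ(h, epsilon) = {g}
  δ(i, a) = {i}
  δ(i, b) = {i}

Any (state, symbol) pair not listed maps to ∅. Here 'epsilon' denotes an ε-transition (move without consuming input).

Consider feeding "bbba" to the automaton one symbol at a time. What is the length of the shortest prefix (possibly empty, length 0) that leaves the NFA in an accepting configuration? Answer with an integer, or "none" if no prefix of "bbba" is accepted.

1

Start in {g}.
Read 'b': g→{h}; union {h}; ε-closure = {g, h}.
None of the earlier sets intersect F, but {g, h} does.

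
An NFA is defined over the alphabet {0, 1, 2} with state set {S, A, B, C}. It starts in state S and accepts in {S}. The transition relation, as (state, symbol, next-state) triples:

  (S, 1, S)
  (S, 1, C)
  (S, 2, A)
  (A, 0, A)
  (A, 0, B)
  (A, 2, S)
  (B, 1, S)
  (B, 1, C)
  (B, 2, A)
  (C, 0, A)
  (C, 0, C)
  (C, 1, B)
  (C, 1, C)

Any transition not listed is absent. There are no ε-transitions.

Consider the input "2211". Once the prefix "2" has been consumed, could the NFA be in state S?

Start in {S}.
Read '2': S→{A}; now {A}.
State S is not in {A}.

No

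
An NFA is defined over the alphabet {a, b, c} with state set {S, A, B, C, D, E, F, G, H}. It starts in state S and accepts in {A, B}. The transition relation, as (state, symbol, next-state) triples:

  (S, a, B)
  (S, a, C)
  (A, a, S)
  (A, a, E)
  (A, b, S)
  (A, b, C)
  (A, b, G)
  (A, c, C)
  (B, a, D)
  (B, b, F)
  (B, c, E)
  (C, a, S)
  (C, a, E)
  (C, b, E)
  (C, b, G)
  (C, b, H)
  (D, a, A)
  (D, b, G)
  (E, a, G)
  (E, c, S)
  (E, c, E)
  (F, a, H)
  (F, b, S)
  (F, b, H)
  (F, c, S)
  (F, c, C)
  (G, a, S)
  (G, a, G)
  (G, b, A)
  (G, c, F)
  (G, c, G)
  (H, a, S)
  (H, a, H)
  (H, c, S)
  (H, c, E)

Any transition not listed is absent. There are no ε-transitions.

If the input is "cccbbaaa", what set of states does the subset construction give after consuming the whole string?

∅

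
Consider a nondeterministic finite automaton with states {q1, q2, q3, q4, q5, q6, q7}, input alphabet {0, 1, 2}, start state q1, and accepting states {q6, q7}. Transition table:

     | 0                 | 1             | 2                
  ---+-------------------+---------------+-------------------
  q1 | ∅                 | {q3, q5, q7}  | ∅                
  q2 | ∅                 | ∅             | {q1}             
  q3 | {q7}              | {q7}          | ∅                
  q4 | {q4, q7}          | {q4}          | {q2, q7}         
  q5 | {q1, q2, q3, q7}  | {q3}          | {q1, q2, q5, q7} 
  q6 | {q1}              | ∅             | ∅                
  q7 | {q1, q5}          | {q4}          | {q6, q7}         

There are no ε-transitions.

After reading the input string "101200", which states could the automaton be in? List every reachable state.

Start in {q1}.
Read '1': {q1} → {q3, q5, q7}.
Read '0': {q3, q5, q7} → {q1, q2, q3, q5, q7}.
Read '1': {q1, q2, q3, q5, q7} → {q3, q4, q5, q7}.
Read '2': {q3, q4, q5, q7} → {q1, q2, q5, q6, q7}.
Read '0': {q1, q2, q5, q6, q7} → {q1, q2, q3, q5, q7}.
Read '0': {q1, q2, q3, q5, q7} → {q1, q2, q3, q5, q7}.

{q1, q2, q3, q5, q7}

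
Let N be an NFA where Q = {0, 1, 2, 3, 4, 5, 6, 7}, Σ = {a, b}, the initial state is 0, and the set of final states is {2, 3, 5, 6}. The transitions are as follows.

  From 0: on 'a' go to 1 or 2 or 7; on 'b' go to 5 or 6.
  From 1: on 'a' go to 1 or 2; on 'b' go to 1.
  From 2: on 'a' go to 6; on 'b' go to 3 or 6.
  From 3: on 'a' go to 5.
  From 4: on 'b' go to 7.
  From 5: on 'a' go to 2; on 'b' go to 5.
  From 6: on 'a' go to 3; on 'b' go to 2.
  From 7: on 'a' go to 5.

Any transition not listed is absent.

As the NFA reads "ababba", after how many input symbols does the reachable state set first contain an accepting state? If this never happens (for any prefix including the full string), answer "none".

Start in {0}.
Read 'a': 0→{1, 2, 7}; now {1, 2, 7}.
None of the earlier sets intersect F, but {1, 2, 7} does.

1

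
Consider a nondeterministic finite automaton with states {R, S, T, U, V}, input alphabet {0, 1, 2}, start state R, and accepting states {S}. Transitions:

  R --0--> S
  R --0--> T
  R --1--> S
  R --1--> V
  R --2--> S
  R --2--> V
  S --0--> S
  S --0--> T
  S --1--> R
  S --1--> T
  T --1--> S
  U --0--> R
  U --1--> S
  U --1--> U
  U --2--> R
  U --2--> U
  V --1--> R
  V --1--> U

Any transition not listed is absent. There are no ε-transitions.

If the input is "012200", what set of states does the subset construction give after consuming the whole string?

Start in {R}.
Read '0': R→{S, T}; now {S, T}.
Read '1': S→{R, T}, T→{S}; now {R, S, T}.
Read '2': R→{S, V}, S→∅, T→∅; now {S, V}.
Read '2': S→∅, V→∅; now ∅.
The set is empty and remains empty for the remaining 2 symbols.

∅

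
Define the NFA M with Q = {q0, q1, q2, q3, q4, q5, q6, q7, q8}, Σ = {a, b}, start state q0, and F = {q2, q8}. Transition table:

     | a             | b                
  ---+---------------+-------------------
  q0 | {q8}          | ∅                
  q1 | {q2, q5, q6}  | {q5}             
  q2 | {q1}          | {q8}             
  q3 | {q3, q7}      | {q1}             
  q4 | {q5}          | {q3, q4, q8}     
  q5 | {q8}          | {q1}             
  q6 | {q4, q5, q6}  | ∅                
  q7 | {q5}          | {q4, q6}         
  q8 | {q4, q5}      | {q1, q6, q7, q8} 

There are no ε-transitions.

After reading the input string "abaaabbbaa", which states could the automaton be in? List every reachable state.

{q1, q3, q4, q5, q6, q7, q8}

Start in {q0}.
Read 'a': q0→{q8}; now {q8}.
Read 'b': q8→{q1, q6, q7, q8}; now {q1, q6, q7, q8}.
Read 'a': q1→{q2, q5, q6}, q6→{q4, q5, q6}, q7→{q5}, q8→{q4, q5}; now {q2, q4, q5, q6}.
Read 'a': q2→{q1}, q4→{q5}, q5→{q8}, q6→{q4, q5, q6}; now {q1, q4, q5, q6, q8}.
Read 'a': q1→{q2, q5, q6}, q4→{q5}, q5→{q8}, q6→{q4, q5, q6}, q8→{q4, q5}; now {q2, q4, q5, q6, q8}.
Read 'b': q2→{q8}, q4→{q3, q4, q8}, q5→{q1}, q6→∅, q8→{q1, q6, q7, q8}; now {q1, q3, q4, q6, q7, q8}.
Read 'b': q1→{q5}, q3→{q1}, q4→{q3, q4, q8}, q6→∅, q7→{q4, q6}, q8→{q1, q6, q7, q8}; now {q1, q3, q4, q5, q6, q7, q8}.
Read 'b': q1→{q5}, q3→{q1}, q4→{q3, q4, q8}, q5→{q1}, q6→∅, q7→{q4, q6}, q8→{q1, q6, q7, q8}; now {q1, q3, q4, q5, q6, q7, q8}.
Read 'a': q1→{q2, q5, q6}, q3→{q3, q7}, q4→{q5}, q5→{q8}, q6→{q4, q5, q6}, q7→{q5}, q8→{q4, q5}; now {q2, q3, q4, q5, q6, q7, q8}.
Read 'a': q2→{q1}, q3→{q3, q7}, q4→{q5}, q5→{q8}, q6→{q4, q5, q6}, q7→{q5}, q8→{q4, q5}; now {q1, q3, q4, q5, q6, q7, q8}.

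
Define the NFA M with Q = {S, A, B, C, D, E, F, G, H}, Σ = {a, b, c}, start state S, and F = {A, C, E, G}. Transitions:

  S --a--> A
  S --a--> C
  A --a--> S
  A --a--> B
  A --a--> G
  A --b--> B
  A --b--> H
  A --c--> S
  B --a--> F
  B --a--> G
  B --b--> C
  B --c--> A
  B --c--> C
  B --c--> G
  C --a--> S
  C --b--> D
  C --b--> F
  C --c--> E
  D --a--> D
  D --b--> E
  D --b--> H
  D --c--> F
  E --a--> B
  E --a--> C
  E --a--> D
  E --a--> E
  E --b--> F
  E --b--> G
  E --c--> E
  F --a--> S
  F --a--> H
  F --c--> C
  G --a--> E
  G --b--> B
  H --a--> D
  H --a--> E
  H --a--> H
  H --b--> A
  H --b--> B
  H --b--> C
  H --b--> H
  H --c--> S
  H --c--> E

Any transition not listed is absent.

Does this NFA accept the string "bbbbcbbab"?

Start in {S}.
Read 'b': {S} → ∅.
The set is empty and remains empty for the remaining 8 symbols.
The final set ∅ contains no accepting state.

No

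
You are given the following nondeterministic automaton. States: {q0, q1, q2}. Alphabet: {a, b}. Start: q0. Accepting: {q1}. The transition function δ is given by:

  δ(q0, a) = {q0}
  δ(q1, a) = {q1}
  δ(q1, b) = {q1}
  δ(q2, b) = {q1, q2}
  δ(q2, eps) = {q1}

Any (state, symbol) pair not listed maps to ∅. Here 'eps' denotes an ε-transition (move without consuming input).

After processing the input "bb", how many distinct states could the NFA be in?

0

Start in {q0}.
Read 'b': q0→∅; now ∅.
The set is empty and remains empty for the remaining 1 symbol.
That set has 0 states.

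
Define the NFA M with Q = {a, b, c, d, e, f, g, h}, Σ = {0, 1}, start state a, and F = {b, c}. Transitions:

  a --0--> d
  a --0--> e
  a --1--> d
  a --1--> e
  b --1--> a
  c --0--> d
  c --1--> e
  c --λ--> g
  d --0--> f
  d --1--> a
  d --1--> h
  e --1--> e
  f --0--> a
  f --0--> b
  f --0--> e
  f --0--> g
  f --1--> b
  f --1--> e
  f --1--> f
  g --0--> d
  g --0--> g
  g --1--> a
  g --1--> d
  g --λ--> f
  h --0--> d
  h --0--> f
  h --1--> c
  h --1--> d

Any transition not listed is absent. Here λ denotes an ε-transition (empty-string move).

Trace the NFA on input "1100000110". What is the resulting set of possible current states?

{a, b, d, e, f, g}

Start in {a}.
Read '1': a→{d, e}; now {d, e}.
Read '1': d→{a, h}, e→{e}; now {a, e, h}.
Read '0': a→{d, e}, e→∅, h→{d, f}; now {d, e, f}.
Read '0': d→{f}, e→∅, f→{a, b, e, g}; now {a, b, e, f, g}.
Read '0': a→{d, e}, b→∅, e→∅, f→{a, b, e, g}, g→{d, g}; union {a, b, d, e, g}; ε-closure = {a, b, d, e, f, g}.
Read '0': a→{d, e}, b→∅, d→{f}, e→∅, f→{a, b, e, g}, g→{d, g}; now {a, b, d, e, f, g}.
Read '0': a→{d, e}, b→∅, d→{f}, e→∅, f→{a, b, e, g}, g→{d, g}; now {a, b, d, e, f, g}.
Read '1': a→{d, e}, b→{a}, d→{a, h}, e→{e}, f→{b, e, f}, g→{a, d}; now {a, b, d, e, f, h}.
Read '1': a→{d, e}, b→{a}, d→{a, h}, e→{e}, f→{b, e, f}, h→{c, d}; union {a, b, c, d, e, f, h}; ε-closure = {a, b, c, d, e, f, g, h}.
Read '0': a→{d, e}, b→∅, c→{d}, d→{f}, e→∅, f→{a, b, e, g}, g→{d, g}, h→{d, f}; now {a, b, d, e, f, g}.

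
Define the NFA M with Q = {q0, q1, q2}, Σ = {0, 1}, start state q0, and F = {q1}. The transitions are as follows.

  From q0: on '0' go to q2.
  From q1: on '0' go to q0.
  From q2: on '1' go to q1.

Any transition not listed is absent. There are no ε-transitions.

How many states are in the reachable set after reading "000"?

Start in {q0}.
Read '0': {q0} → {q2}.
Read '0': {q2} → ∅.
The set is empty and remains empty for the remaining 1 symbol.
That set has 0 states.

0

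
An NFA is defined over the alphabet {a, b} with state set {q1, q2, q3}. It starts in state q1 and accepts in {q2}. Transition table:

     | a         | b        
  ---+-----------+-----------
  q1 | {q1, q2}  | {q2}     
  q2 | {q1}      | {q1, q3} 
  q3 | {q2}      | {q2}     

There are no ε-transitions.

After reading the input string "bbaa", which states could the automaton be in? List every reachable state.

{q1, q2}

Start in {q1}.
Read 'b': q1→{q2}; now {q2}.
Read 'b': q2→{q1, q3}; now {q1, q3}.
Read 'a': q1→{q1, q2}, q3→{q2}; now {q1, q2}.
Read 'a': q1→{q1, q2}, q2→{q1}; now {q1, q2}.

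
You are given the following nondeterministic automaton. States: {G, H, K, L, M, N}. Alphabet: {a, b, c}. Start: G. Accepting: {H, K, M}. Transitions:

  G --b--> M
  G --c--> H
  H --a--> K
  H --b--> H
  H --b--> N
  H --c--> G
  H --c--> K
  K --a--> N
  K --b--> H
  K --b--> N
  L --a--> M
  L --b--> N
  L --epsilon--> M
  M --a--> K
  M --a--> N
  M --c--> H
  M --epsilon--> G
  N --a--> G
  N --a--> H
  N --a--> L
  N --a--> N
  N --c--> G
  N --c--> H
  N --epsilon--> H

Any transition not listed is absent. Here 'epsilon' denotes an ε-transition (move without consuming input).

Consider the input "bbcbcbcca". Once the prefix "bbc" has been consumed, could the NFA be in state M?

Start in {G}.
Read 'b': {G} → {G, M}.
Read 'b': {G, M} → {G, M}.
Read 'c': {G, M} → {H}.
State M is not in {H}.

No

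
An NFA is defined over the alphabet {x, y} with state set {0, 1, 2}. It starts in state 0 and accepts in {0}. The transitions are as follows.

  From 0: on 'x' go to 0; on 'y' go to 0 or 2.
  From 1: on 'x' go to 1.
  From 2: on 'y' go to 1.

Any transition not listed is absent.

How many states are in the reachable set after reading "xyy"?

3

Start in {0}.
Read 'x': {0} → {0}.
Read 'y': {0} → {0, 2}.
Read 'y': {0, 2} → {0, 1, 2}.
That set has 3 states.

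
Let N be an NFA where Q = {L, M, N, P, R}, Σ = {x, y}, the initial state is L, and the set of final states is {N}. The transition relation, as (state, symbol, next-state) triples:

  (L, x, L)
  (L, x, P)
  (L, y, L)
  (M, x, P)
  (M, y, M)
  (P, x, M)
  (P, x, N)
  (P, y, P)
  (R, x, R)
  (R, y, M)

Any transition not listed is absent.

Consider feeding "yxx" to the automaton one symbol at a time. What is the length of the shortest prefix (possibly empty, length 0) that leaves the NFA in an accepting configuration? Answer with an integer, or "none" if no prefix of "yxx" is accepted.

3

Start in {L}.
Read 'y': L→{L}; now {L}.
Read 'x': L→{L, P}; now {L, P}.
Read 'x': L→{L, P}, P→{M, N}; now {L, M, N, P}.
None of the earlier sets intersect F, but {L, M, N, P} does.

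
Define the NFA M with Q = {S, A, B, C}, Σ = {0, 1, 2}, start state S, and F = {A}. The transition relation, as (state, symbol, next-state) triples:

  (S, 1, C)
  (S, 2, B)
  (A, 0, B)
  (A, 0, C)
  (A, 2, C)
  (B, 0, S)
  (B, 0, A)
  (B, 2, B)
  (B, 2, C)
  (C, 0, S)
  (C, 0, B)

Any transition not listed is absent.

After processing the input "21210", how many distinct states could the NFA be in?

0

Start in {S}.
Read '2': {S} → {B}.
Read '1': {B} → ∅.
The set is empty and remains empty for the remaining 3 symbols.
That set has 0 states.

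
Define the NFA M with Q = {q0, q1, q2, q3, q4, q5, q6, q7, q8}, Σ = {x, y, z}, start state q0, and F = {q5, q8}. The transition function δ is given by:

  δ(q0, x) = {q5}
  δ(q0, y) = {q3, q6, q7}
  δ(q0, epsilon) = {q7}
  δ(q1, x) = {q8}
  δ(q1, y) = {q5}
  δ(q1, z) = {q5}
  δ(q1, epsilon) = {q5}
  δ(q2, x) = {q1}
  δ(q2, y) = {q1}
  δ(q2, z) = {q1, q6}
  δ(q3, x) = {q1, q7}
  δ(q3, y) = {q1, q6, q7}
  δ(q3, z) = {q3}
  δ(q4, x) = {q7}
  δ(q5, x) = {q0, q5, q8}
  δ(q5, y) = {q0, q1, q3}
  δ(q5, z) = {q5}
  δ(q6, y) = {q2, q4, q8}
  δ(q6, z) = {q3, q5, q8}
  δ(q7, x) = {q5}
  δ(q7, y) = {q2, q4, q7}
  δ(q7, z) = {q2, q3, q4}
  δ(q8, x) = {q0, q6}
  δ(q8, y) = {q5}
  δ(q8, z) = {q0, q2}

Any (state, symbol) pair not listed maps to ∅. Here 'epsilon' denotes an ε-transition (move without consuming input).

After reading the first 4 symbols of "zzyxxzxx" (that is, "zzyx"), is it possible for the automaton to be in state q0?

Yes

Start: ε-closure({q0}) = {q0, q7}.
Read 'z': q0→∅, q7→{q2, q3, q4}; now {q2, q3, q4}.
Read 'z': q2→{q1, q6}, q3→{q3}, q4→∅; union {q1, q3, q6}; ε-closure = {q1, q3, q5, q6}.
Read 'y': q1→{q5}, q3→{q1, q6, q7}, q5→{q0, q1, q3}, q6→{q2, q4, q8}; now {q0, q1, q2, q3, q4, q5, q6, q7, q8}.
Read 'x': q0→{q5}, q1→{q8}, q2→{q1}, q3→{q1, q7}, q4→{q7}, q5→{q0, q5, q8}, q6→∅, q7→{q5}, q8→{q0, q6}; now {q0, q1, q5, q6, q7, q8}.
State q0 is in {q0, q1, q5, q6, q7, q8}.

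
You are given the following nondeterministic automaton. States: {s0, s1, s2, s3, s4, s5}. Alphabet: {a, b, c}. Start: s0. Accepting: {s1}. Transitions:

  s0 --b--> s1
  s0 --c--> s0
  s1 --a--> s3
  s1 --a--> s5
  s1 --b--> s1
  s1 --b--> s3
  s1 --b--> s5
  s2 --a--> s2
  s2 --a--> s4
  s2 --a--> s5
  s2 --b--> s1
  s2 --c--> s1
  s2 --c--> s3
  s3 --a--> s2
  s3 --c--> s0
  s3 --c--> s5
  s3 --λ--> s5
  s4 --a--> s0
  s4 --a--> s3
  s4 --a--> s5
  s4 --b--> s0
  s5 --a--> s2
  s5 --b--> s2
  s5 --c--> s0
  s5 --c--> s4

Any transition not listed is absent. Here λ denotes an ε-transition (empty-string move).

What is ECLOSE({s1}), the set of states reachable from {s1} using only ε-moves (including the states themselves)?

{s1}

Begin with {s1}.
No ε-moves leave this set, so the closure equals the set itself.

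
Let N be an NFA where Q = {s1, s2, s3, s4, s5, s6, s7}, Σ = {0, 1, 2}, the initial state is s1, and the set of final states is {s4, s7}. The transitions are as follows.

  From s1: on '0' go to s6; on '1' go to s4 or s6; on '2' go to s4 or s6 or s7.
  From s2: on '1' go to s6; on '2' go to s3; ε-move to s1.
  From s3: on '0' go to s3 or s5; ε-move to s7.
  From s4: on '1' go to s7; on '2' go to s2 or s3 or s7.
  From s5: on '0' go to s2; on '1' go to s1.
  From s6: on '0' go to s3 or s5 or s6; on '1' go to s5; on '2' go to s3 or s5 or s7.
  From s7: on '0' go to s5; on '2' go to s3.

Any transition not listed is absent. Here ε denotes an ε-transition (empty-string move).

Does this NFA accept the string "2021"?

No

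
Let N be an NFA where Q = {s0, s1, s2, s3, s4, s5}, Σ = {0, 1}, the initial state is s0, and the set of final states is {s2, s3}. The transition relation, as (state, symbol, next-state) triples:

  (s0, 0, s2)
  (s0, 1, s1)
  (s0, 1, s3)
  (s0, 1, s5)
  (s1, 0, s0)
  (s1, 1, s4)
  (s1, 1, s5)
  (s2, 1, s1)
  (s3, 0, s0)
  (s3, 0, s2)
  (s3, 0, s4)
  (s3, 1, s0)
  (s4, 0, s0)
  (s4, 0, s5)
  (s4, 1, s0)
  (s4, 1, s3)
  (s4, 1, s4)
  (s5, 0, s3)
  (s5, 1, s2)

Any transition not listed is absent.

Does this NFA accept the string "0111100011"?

Start in {s0}.
Read '0': {s0} → {s2}.
Read '1': {s2} → {s1}.
Read '1': {s1} → {s4, s5}.
Read '1': {s4, s5} → {s0, s2, s3, s4}.
Read '1': {s0, s2, s3, s4} → {s0, s1, s3, s4, s5}.
Read '0': {s0, s1, s3, s4, s5} → {s0, s2, s3, s4, s5}.
Read '0': {s0, s2, s3, s4, s5} → {s0, s2, s3, s4, s5}.
Read '0': {s0, s2, s3, s4, s5} → {s0, s2, s3, s4, s5}.
Read '1': {s0, s2, s3, s4, s5} → {s0, s1, s2, s3, s4, s5}.
Read '1': {s0, s1, s2, s3, s4, s5} → {s0, s1, s2, s3, s4, s5}.
The final set {s0, s1, s2, s3, s4, s5} contains the accepting states s2, s3.

Yes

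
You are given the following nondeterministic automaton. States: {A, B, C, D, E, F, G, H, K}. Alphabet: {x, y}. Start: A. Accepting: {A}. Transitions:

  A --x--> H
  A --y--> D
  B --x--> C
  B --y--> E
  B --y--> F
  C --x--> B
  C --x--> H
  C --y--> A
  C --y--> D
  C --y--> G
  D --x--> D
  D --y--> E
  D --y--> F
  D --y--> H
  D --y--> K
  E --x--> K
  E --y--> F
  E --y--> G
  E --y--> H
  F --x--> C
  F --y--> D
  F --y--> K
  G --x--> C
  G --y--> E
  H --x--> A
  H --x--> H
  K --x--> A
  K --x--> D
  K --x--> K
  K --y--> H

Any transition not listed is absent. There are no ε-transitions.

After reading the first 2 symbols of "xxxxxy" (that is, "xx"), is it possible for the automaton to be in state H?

Yes

Start in {A}.
Read 'x': A→{H}; now {H}.
Read 'x': H→{A, H}; now {A, H}.
State H is in {A, H}.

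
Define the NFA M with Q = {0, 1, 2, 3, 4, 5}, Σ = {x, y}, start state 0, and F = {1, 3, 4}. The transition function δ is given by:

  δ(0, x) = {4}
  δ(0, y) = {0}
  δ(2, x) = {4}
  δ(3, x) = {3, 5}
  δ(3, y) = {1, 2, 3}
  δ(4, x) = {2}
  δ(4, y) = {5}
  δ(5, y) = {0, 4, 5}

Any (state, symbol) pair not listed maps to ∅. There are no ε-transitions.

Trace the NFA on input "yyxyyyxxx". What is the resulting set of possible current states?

{2, 4}

Start in {0}.
Read 'y': 0→{0}; now {0}.
Read 'y': 0→{0}; now {0}.
Read 'x': 0→{4}; now {4}.
Read 'y': 4→{5}; now {5}.
Read 'y': 5→{0, 4, 5}; now {0, 4, 5}.
Read 'y': 0→{0}, 4→{5}, 5→{0, 4, 5}; now {0, 4, 5}.
Read 'x': 0→{4}, 4→{2}, 5→∅; now {2, 4}.
Read 'x': 2→{4}, 4→{2}; now {2, 4}.
Read 'x': 2→{4}, 4→{2}; now {2, 4}.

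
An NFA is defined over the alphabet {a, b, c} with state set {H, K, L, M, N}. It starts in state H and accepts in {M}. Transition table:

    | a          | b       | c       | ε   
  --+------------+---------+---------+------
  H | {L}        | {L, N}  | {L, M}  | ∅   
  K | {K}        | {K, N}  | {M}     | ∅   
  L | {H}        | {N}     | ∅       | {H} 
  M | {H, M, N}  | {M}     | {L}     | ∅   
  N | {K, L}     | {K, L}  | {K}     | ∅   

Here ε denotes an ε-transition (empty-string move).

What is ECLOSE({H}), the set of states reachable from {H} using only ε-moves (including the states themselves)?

{H}

Begin with {H}.
No ε-moves leave this set, so the closure equals the set itself.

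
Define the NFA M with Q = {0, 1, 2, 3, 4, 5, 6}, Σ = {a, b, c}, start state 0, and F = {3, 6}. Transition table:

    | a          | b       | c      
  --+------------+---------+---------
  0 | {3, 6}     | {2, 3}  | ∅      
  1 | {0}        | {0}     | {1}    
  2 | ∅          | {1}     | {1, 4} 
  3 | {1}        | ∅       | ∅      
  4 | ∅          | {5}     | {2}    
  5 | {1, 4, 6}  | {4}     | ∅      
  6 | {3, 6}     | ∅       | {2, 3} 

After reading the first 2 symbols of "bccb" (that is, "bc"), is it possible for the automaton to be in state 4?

Start in {0}.
Read 'b': {0} → {2, 3}.
Read 'c': {2, 3} → {1, 4}.
State 4 is in {1, 4}.

Yes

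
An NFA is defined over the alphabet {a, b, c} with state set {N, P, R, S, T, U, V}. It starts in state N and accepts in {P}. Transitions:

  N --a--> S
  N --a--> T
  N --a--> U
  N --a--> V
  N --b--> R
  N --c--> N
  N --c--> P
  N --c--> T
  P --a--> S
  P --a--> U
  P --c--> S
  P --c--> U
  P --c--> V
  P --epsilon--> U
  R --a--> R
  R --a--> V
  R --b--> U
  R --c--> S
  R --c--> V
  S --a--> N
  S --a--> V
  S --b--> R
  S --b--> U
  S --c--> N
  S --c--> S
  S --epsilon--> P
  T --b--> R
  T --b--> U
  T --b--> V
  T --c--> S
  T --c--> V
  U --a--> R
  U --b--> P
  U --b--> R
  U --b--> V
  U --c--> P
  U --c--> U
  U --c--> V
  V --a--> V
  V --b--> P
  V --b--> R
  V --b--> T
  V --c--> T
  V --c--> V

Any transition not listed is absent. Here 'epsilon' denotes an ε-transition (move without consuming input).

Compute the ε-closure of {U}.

Begin with {U}.
No ε-moves leave this set, so the closure equals the set itself.

{U}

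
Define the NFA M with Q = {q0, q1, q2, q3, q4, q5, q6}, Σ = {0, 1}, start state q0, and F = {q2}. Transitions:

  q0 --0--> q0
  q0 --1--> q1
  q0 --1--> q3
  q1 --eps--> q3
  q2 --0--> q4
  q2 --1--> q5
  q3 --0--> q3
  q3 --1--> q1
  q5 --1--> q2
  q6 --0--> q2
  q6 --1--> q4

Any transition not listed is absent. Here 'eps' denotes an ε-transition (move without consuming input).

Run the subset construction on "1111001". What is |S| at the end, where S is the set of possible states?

Start in {q0}.
Read '1': {q0} → {q1, q3}.
Read '1': {q1, q3} → {q1, q3}.
Read '1': {q1, q3} → {q1, q3}.
Read '1': {q1, q3} → {q1, q3}.
Read '0': {q1, q3} → {q3}.
Read '0': {q3} → {q3}.
Read '1': {q3} → {q1, q3}.
That set has 2 states.

2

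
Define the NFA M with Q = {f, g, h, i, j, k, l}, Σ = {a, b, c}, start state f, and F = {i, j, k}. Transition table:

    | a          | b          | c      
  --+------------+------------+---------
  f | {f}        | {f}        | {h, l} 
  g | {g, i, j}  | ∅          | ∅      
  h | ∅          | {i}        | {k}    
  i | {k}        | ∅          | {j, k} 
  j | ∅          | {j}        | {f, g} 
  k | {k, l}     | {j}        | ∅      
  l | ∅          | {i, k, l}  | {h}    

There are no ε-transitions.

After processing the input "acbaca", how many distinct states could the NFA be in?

Start in {f}.
Read 'a': {f} → {f}.
Read 'c': {f} → {h, l}.
Read 'b': {h, l} → {i, k, l}.
Read 'a': {i, k, l} → {k, l}.
Read 'c': {k, l} → {h}.
Read 'a': {h} → ∅.
That set has 0 states.

0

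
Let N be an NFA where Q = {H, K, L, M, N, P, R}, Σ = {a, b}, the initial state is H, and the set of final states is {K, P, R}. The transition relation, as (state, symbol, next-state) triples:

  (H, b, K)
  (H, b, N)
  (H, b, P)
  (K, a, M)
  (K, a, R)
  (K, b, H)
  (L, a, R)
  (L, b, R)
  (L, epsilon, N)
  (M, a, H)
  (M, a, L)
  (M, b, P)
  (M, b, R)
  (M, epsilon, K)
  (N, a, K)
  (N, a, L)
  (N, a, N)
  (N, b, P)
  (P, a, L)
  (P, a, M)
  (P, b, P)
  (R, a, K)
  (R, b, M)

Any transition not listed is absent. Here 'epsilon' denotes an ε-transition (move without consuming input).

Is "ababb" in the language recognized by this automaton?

No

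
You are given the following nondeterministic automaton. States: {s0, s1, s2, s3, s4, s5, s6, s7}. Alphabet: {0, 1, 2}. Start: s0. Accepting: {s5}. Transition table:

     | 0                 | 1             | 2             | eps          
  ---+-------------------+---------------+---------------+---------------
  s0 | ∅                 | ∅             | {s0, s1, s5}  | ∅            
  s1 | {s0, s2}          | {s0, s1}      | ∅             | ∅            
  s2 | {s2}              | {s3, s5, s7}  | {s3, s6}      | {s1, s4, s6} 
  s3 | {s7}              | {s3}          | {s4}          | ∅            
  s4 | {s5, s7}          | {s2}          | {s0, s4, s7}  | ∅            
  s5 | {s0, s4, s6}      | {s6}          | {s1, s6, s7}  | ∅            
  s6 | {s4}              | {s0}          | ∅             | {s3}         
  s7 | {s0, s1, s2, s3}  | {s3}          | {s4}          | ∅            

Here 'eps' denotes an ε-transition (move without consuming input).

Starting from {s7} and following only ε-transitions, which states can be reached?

Begin with {s7}.
No ε-moves leave this set, so the closure equals the set itself.

{s7}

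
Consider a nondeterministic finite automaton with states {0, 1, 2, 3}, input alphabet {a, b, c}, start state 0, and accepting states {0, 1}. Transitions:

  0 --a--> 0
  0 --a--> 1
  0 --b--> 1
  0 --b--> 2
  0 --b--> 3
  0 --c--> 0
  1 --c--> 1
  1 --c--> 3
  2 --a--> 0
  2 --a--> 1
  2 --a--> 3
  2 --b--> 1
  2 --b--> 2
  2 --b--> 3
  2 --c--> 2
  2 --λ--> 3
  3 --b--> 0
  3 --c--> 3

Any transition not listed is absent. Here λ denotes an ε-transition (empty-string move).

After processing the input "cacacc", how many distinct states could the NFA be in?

Start in {0}.
Read 'c': {0} → {0}.
Read 'a': {0} → {0, 1}.
Read 'c': {0, 1} → {0, 1, 3}.
Read 'a': {0, 1, 3} → {0, 1}.
Read 'c': {0, 1} → {0, 1, 3}.
Read 'c': {0, 1, 3} → {0, 1, 3}.
That set has 3 states.

3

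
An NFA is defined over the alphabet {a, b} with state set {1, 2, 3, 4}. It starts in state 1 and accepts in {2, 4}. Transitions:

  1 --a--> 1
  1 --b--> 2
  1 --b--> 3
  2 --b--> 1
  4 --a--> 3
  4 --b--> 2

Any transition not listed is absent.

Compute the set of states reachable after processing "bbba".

Start in {1}.
Read 'b': 1→{2, 3}; now {2, 3}.
Read 'b': 2→{1}, 3→∅; now {1}.
Read 'b': 1→{2, 3}; now {2, 3}.
Read 'a': 2→∅, 3→∅; now ∅.

∅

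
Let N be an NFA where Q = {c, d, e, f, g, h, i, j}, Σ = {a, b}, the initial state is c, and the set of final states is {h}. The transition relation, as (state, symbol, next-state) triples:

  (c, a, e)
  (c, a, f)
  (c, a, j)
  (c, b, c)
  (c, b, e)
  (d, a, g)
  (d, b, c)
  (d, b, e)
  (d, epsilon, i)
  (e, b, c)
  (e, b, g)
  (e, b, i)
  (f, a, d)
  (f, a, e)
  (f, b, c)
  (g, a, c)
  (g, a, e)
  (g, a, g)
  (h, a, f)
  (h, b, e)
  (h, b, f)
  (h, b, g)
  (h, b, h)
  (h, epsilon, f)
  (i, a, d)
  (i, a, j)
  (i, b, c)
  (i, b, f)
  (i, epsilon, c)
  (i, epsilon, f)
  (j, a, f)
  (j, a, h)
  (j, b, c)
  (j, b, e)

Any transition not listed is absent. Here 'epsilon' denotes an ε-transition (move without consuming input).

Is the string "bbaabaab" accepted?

Yes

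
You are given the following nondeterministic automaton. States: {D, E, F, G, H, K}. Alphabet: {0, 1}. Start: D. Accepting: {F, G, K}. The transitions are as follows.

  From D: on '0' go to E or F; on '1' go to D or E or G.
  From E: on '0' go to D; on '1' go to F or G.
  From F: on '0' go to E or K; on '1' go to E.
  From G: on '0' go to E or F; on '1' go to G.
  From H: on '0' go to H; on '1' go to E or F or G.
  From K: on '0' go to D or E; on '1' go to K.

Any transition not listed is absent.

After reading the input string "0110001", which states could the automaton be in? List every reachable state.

Start in {D}.
Read '0': D→{E, F}; now {E, F}.
Read '1': E→{F, G}, F→{E}; now {E, F, G}.
Read '1': E→{F, G}, F→{E}, G→{G}; now {E, F, G}.
Read '0': E→{D}, F→{E, K}, G→{E, F}; now {D, E, F, K}.
Read '0': D→{E, F}, E→{D}, F→{E, K}, K→{D, E}; now {D, E, F, K}.
Read '0': D→{E, F}, E→{D}, F→{E, K}, K→{D, E}; now {D, E, F, K}.
Read '1': D→{D, E, G}, E→{F, G}, F→{E}, K→{K}; now {D, E, F, G, K}.

{D, E, F, G, K}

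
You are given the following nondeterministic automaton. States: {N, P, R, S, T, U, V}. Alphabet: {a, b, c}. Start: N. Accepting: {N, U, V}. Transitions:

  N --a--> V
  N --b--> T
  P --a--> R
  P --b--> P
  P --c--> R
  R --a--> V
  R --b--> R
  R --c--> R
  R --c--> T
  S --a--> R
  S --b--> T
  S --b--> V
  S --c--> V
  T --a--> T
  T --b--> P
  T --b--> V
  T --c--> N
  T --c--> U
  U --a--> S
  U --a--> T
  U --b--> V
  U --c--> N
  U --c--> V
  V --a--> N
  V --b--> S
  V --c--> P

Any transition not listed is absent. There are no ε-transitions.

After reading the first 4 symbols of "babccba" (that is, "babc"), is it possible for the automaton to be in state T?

Start in {N}.
Read 'b': N→{T}; now {T}.
Read 'a': T→{T}; now {T}.
Read 'b': T→{P, V}; now {P, V}.
Read 'c': P→{R}, V→{P}; now {P, R}.
State T is not in {P, R}.

No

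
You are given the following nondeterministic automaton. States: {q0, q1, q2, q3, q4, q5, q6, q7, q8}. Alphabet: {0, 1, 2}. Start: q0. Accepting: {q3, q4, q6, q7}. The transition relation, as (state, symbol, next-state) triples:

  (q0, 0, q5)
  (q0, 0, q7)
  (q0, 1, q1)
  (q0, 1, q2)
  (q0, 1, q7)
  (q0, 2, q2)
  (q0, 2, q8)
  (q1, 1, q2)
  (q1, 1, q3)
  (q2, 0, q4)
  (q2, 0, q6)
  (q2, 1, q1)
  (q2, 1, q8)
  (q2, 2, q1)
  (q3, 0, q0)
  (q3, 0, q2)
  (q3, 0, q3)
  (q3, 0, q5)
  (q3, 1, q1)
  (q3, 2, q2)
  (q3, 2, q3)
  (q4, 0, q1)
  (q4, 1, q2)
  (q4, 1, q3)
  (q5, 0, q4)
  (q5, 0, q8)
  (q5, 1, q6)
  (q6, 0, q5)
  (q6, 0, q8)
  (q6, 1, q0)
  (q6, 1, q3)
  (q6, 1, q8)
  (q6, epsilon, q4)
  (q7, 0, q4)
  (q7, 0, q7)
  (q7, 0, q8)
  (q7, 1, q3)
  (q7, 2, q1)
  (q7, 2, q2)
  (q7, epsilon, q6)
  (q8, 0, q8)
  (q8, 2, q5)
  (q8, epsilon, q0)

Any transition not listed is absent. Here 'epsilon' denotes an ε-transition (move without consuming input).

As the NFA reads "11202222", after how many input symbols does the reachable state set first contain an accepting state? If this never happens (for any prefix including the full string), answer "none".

Start in {q0}.
Read '1': q0→{q1, q2, q7}; union {q1, q2, q7}; ε-closure = {q1, q2, q4, q6, q7}.
None of the earlier sets intersect F, but {q1, q2, q4, q6, q7} does.

1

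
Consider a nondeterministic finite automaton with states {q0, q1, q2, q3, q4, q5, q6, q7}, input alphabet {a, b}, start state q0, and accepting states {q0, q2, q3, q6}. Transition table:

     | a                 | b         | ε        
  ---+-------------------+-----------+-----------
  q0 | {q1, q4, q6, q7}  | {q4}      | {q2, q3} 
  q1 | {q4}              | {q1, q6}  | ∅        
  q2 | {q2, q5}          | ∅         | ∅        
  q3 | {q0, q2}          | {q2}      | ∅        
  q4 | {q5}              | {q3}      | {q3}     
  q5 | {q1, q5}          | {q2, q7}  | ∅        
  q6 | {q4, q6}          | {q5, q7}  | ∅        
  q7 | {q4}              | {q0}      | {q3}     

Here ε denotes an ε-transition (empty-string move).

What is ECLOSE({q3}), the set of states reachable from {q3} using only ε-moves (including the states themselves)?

Begin with {q3}.
No ε-moves leave this set, so the closure equals the set itself.

{q3}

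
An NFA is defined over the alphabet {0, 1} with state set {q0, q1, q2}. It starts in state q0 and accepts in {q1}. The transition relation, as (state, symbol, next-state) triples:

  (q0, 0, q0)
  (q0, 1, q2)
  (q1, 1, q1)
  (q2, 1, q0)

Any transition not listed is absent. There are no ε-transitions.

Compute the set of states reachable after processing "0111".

Start in {q0}.
Read '0': q0→{q0}; now {q0}.
Read '1': q0→{q2}; now {q2}.
Read '1': q2→{q0}; now {q0}.
Read '1': q0→{q2}; now {q2}.

{q2}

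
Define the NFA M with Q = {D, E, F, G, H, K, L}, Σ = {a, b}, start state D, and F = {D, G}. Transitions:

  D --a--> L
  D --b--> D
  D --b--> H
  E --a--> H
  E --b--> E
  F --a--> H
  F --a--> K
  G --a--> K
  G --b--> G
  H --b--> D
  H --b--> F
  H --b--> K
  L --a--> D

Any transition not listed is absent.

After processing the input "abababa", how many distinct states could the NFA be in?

Start in {D}.
Read 'a': D→{L}; now {L}.
Read 'b': L→∅; now ∅.
The set is empty and remains empty for the remaining 5 symbols.
That set has 0 states.

0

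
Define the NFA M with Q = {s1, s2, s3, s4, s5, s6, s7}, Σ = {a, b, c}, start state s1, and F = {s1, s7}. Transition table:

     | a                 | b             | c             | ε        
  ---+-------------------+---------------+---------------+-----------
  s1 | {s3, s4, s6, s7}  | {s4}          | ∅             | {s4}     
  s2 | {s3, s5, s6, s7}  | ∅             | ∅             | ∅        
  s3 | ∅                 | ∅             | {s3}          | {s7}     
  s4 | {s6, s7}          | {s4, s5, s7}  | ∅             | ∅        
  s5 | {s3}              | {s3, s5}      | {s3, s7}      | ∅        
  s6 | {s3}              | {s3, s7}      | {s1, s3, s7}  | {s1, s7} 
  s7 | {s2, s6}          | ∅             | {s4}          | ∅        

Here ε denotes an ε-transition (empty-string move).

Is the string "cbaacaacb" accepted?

No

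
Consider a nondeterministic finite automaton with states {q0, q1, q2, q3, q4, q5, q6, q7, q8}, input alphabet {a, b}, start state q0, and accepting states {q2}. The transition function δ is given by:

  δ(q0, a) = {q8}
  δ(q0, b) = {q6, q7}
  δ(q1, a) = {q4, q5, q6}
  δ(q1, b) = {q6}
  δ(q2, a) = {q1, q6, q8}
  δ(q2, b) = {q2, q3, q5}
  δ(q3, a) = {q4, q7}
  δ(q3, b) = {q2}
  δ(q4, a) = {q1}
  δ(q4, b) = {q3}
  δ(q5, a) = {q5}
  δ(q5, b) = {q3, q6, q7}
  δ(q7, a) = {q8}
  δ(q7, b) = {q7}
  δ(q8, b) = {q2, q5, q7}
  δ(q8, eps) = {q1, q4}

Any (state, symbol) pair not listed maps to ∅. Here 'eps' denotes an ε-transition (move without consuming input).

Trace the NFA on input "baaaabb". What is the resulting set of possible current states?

Start in {q0}.
Read 'b': {q0} → {q6, q7}.
Read 'a': {q6, q7} → {q1, q4, q8}.
Read 'a': {q1, q4, q8} → {q1, q4, q5, q6}.
Read 'a': {q1, q4, q5, q6} → {q1, q4, q5, q6}.
Read 'a': {q1, q4, q5, q6} → {q1, q4, q5, q6}.
Read 'b': {q1, q4, q5, q6} → {q3, q6, q7}.
Read 'b': {q3, q6, q7} → {q2, q7}.

{q2, q7}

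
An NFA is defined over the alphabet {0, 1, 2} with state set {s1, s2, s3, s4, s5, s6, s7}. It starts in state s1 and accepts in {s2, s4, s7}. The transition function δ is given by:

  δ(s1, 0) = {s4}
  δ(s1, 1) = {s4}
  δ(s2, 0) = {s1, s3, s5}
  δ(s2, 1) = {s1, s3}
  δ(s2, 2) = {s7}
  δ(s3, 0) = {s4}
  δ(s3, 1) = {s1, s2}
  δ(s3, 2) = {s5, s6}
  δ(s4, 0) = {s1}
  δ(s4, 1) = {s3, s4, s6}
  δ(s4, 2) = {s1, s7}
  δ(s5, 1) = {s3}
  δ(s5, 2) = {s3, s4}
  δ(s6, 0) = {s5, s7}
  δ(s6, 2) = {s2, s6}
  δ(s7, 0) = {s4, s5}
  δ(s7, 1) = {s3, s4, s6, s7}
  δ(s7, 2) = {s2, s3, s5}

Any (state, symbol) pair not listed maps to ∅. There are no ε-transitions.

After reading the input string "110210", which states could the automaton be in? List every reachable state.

{s1, s3, s4, s5, s7}

Start in {s1}.
Read '1': {s1} → {s4}.
Read '1': {s4} → {s3, s4, s6}.
Read '0': {s3, s4, s6} → {s1, s4, s5, s7}.
Read '2': {s1, s4, s5, s7} → {s1, s2, s3, s4, s5, s7}.
Read '1': {s1, s2, s3, s4, s5, s7} → {s1, s2, s3, s4, s6, s7}.
Read '0': {s1, s2, s3, s4, s6, s7} → {s1, s3, s4, s5, s7}.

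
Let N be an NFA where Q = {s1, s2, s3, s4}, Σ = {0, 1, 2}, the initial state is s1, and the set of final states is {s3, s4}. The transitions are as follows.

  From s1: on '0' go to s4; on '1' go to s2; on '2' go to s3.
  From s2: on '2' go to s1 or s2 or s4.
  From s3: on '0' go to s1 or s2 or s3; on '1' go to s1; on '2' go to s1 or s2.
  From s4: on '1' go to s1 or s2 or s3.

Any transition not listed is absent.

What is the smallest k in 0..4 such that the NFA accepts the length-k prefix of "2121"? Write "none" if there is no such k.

1

Start in {s1}.
Read '2': {s1} → {s3}.
None of the earlier sets intersect F, but {s3} does.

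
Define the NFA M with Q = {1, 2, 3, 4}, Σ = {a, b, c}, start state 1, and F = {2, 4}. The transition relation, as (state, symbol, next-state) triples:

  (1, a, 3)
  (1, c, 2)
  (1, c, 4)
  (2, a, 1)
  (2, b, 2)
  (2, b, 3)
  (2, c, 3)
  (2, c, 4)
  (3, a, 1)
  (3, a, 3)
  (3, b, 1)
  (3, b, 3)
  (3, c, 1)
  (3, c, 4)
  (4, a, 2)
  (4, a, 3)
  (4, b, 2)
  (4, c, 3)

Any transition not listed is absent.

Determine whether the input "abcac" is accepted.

Yes

Start in {1}.
Read 'a': 1→{3}; now {3}.
Read 'b': 3→{1, 3}; now {1, 3}.
Read 'c': 1→{2, 4}, 3→{1, 4}; now {1, 2, 4}.
Read 'a': 1→{3}, 2→{1}, 4→{2, 3}; now {1, 2, 3}.
Read 'c': 1→{2, 4}, 2→{3, 4}, 3→{1, 4}; now {1, 2, 3, 4}.
The final set {1, 2, 3, 4} contains the accepting states 2, 4.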